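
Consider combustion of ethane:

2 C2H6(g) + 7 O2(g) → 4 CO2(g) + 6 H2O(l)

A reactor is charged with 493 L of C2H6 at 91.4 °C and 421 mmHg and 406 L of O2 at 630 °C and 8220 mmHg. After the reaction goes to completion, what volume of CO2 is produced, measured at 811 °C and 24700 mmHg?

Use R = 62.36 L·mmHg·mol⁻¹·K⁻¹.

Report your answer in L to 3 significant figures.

50.0 L

n(C2H6) = PV/RT = (421 × 493) / (62.36 × 364.55) = 9.130 mol
n(O2) = PV/RT = (8220 × 406) / (62.36 × 903.15) = 59.26 mol
For 9.130 mol C2H6, stoichiometry requires (7/2) × 9.130 = 31.96 mol O2; 59.26 mol is available, so C2H6 is limiting.
n(CO2) = (4/2) × 9.130 = 18.26 mol
V(CO2) = nRT/P = 18.26 × 62.36 × 1084.15 / 24700 = 49.98 L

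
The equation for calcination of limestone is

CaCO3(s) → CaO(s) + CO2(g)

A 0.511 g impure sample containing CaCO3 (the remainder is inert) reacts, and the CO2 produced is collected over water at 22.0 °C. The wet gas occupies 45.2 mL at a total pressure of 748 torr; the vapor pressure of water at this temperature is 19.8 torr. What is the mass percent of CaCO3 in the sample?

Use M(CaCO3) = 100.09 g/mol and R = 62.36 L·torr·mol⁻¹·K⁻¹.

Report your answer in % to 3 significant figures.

P(CO2) = 748 − 19.8 = 728.2 torr
n(CO2) = PV/RT = (728.2 × 0.04520) / (62.36 × 295.15) = 0.001788 mol
n(CaCO3) = (1/1) × 0.001788 = 0.001788 mol
m(CaCO3) = 0.001788 × 100.09 = 0.1790 g
%CaCO3 = 0.1790 / 0.511 × 100 = 35.03%

35.0 %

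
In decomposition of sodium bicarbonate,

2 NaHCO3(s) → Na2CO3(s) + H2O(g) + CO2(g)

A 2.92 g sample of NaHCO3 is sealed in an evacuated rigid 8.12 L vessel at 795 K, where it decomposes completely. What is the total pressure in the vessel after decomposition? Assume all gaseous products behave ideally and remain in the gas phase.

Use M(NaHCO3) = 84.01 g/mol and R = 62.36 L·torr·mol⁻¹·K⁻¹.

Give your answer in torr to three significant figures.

212 torr

n(NaHCO3) = 2.92 / 84.01 = 0.03476 mol
n(gas produced) = (2/2) × 0.03476 = 0.03476 mol
P = nRT/V = 0.03476 × 62.36 × 795 / 8.12 = 212.2 torr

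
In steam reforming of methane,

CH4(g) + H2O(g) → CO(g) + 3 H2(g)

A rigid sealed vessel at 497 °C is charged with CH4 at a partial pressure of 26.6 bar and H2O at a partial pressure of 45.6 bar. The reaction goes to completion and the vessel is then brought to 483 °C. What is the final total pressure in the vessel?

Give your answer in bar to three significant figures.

Because the vessel is rigid and T is held at 497 °C, work the stoichiometry in partial pressures (P_i = n_iRT/V).
P(H2O) required for 26.6 bar of CH4 = (1/1) × 26.6 = 26.60 bar; available 45.6 bar, so CH4 is limiting.
P(H2O) remaining = 45.6 − (1/1) × 26.6 = 19.00 bar
P(gaseous products) = (1+3)/1 × 26.6 = 106.4 bar
P_total at 497 °C = 19.00 + 106.4 = 125.4 bar
Scaling to 483 °C: P = 125.4 × 756.15/770.15 = 123.1 bar

123 bar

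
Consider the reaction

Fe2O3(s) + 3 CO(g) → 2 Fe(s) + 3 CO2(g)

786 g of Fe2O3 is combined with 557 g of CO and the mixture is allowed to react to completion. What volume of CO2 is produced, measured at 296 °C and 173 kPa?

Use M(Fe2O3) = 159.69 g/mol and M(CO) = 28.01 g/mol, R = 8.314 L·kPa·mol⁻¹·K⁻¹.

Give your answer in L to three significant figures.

404 L

n(Fe2O3) = 786 / 159.69 = 4.922 mol
n(CO) = 557 / 28.01 = 19.89 mol
For 4.922 mol Fe2O3, stoichiometry requires (3/1) × 4.922 = 14.77 mol CO; 19.89 mol is available, so Fe2O3 is limiting.
n(CO2) = (3/1) × 4.922 = 14.77 mol
V(CO2) = nRT/P = 14.77 × 8.314 × 569.15 / 173 = 404.0 L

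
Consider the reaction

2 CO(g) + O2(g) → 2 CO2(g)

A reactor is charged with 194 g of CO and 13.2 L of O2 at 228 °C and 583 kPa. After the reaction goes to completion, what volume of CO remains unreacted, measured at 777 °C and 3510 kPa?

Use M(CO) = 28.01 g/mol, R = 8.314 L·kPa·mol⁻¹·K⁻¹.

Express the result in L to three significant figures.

8.04 L

n(CO) = 194 / 28.01 = 6.926 mol
n(O2) = PV/RT = (583 × 13.2) / (8.314 × 501.15) = 1.847 mol
For 6.926 mol CO, stoichiometry requires (1/2) × 6.926 = 3.463 mol O2; 1.847 mol is available, so O2 is limiting.
n(CO) consumed = (2/1) × 1.847 = 3.694 mol; remaining = 6.926 − 3.694 = 3.232 mol
V(CO) = nRT/P = 3.232 × 8.314 × 1050.15 / 3510 = 8.039 L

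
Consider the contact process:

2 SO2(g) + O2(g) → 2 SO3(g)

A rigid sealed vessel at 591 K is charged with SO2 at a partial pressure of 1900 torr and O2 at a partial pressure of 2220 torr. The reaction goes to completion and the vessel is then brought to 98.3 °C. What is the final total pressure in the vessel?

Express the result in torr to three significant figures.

1990 torr

At constant V, partial pressures at 591 K are proportional to moles, so apply stoichiometry directly to pressures.
P(O2) required for 1900 torr of SO2 = (1/2) × 1900 = 950.0 torr; available 2220 torr, so SO2 is limiting.
P(O2) remaining = 2220 − (1/2) × 1900 = 1270 torr
P(gaseous products) = (2)/2 × 1900 = 1900 torr
P_total at 591 K = 1270 + 1900 = 3170 torr
Scaling to 98.3 °C: P = 3170 × 371.45/591 = 1992 torr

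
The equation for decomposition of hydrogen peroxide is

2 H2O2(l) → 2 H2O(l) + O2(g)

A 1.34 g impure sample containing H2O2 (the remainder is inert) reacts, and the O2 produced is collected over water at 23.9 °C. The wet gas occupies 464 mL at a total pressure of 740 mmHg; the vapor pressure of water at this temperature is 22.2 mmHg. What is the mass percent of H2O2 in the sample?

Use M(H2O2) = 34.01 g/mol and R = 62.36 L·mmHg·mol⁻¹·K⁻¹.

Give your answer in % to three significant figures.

91.3 %

P(O2) = 740 − 22.2 = 717.8 mmHg
n(O2) = PV/RT = (717.8 × 0.4640) / (62.36 × 297.05) = 0.01798 mol
n(H2O2) = (2/1) × 0.01798 = 0.03596 mol
m(H2O2) = 0.03596 × 34.01 = 1.223 g
%H2O2 = 1.223 / 1.34 × 100 = 91.27%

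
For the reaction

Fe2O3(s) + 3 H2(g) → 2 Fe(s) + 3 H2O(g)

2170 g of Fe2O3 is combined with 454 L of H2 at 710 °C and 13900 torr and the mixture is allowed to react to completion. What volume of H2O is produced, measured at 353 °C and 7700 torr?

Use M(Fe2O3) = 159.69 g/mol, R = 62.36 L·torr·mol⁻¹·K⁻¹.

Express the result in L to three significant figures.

207 L

n(Fe2O3) = 2170 / 159.69 = 13.59 mol
n(H2) = PV/RT = (13900 × 454) / (62.36 × 983.15) = 102.9 mol
For 13.59 mol Fe2O3, stoichiometry requires (3/1) × 13.59 = 40.77 mol H2; 102.9 mol is available, so Fe2O3 is limiting.
n(H2O) = (3/1) × 13.59 = 40.77 mol
V(H2O) = nRT/P = 40.77 × 62.36 × 626.15 / 7700 = 206.7 L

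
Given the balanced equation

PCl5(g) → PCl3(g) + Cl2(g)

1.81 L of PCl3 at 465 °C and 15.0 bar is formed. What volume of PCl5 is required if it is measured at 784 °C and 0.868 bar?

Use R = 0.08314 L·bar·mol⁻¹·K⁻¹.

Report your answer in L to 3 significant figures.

n(PCl3) = PV/RT = (15.0 × 1.81) / (0.08314 × 738.15) = 0.4424 mol
n(PCl5) = (1/1) × 0.4424 = 0.4424 mol
V = nRT/P = 0.4424 × 0.08314 × 1057.15 / 0.868 = 44.80 L

44.8 L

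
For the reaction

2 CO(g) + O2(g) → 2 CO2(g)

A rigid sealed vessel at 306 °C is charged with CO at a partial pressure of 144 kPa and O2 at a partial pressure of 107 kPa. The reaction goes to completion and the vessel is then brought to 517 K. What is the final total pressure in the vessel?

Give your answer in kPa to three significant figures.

160 kPa

Because the vessel is rigid and T is held at 306 °C, work the stoichiometry in partial pressures (P_i = n_iRT/V).
P(O2) required for 144 kPa of CO = (1/2) × 144 = 72.00 kPa; available 107 kPa, so CO is limiting.
P(O2) remaining = 107 − (1/2) × 144 = 35.00 kPa
P(gaseous products) = (2)/2 × 144 = 144.0 kPa
P_total at 306 °C = 35.00 + 144.0 = 179.0 kPa
Scaling to 517 K: P = 179.0 × 517/579.15 = 159.8 kPa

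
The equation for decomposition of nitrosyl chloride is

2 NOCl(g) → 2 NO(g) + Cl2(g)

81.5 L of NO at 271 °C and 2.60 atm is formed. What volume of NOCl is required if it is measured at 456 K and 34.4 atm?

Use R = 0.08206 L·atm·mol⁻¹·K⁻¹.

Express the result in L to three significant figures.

5.16 L

n(NO) = PV/RT = (2.60 × 81.5) / (0.08206 × 544.15) = 4.745 mol
n(NOCl) = (2/2) × 4.745 = 4.745 mol
V = nRT/P = 4.745 × 0.08206 × 456 / 34.4 = 5.161 L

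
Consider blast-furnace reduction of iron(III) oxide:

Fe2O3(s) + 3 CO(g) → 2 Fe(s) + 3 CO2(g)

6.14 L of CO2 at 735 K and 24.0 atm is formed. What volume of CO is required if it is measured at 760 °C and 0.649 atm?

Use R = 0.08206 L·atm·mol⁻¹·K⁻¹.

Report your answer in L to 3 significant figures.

319 L

n(CO2) = PV/RT = (24.0 × 6.14) / (0.08206 × 735) = 2.443 mol
n(CO) = (3/3) × 2.443 = 2.443 mol
V = nRT/P = 2.443 × 0.08206 × 1033.15 / 0.649 = 319.1 L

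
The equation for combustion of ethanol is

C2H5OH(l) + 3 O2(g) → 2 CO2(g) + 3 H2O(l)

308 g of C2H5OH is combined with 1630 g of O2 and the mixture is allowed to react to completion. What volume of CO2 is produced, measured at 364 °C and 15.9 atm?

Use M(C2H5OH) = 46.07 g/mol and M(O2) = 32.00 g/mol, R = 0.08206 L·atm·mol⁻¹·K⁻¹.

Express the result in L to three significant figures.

44.0 L

n(C2H5OH) = 308 / 46.07 = 6.685 mol
n(O2) = 1630 / 32.00 = 50.94 mol
For 6.685 mol C2H5OH, stoichiometry requires (3/1) × 6.685 = 20.05 mol O2; 50.94 mol is available, so C2H5OH is limiting.
n(CO2) = (2/1) × 6.685 = 13.37 mol
V(CO2) = nRT/P = 13.37 × 0.08206 × 637.15 / 15.9 = 43.97 L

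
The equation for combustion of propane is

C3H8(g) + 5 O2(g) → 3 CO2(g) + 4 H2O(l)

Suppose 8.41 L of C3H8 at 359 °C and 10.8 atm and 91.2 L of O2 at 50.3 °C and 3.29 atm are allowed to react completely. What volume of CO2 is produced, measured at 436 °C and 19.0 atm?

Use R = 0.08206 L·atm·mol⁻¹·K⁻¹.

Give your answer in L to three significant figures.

16.1 L

n(C3H8) = PV/RT = (10.8 × 8.41) / (0.08206 × 632.15) = 1.751 mol
n(O2) = PV/RT = (3.29 × 91.2) / (0.08206 × 323.45) = 11.30 mol
For 1.751 mol C3H8, stoichiometry requires (5/1) × 1.751 = 8.755 mol O2; 11.30 mol is available, so C3H8 is limiting.
n(CO2) = (3/1) × 1.751 = 5.253 mol
V(CO2) = nRT/P = 5.253 × 0.08206 × 709.15 / 19.0 = 16.09 L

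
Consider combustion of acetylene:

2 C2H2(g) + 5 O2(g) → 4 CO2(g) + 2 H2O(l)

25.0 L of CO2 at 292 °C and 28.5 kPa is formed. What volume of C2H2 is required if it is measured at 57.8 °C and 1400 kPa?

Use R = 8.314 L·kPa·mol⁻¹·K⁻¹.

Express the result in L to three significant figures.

0.149 L

n(CO2) = PV/RT = (28.5 × 25.0) / (8.314 × 565.15) = 0.1516 mol
n(C2H2) = (2/4) × 0.1516 = 0.07580 mol
V = nRT/P = 0.07580 × 8.314 × 330.95 / 1400 = 0.1490 L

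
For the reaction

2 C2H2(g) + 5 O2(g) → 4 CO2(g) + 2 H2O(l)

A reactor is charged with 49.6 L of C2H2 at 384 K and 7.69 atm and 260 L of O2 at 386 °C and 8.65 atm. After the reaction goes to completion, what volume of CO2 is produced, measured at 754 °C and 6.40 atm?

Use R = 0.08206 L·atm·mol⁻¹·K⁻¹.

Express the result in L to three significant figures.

n(C2H2) = PV/RT = (7.69 × 49.6) / (0.08206 × 384) = 12.10 mol
n(O2) = PV/RT = (8.65 × 260) / (0.08206 × 659.15) = 41.58 mol
For 12.10 mol C2H2, stoichiometry requires (5/2) × 12.10 = 30.25 mol O2; 41.58 mol is available, so C2H2 is limiting.
n(CO2) = (4/2) × 12.10 = 24.20 mol
V(CO2) = nRT/P = 24.20 × 0.08206 × 1027.15 / 6.40 = 318.7 L

319 L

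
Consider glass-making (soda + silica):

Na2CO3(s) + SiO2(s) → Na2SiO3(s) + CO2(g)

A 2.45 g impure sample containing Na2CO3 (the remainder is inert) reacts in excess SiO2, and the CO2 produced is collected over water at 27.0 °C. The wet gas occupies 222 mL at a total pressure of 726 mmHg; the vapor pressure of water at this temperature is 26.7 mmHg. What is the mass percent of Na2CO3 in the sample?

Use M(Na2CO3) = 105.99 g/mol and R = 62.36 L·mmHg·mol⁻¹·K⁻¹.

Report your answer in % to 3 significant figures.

35.9 %

P(CO2) = 726 − 26.7 = 699.3 mmHg
n(CO2) = PV/RT = (699.3 × 0.2220) / (62.36 × 300.15) = 0.008294 mol
n(Na2CO3) = (1/1) × 0.008294 = 0.008294 mol
m(Na2CO3) = 0.008294 × 105.99 = 0.8791 g
%Na2CO3 = 0.8791 / 2.45 × 100 = 35.88%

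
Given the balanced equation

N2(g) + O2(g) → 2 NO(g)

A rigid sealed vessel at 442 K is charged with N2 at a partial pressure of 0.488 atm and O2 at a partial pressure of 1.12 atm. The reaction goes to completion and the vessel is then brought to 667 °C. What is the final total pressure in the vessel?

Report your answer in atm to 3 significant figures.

3.42 atm

With V and T fixed, P_i ∝ n_i, so the mole ratios apply directly to partial pressures at 442 K.
P(O2) required for 0.488 atm of N2 = (1/1) × 0.488 = 0.4880 atm; available 1.12 atm, so N2 is limiting.
P(O2) remaining = 1.12 − (1/1) × 0.488 = 0.6320 atm
P(gaseous products) = (2)/1 × 0.488 = 0.9760 atm
P_total at 442 K = 0.6320 + 0.9760 = 1.608 atm
Scaling to 667 °C: P = 1.608 × 940.15/442 = 3.420 atm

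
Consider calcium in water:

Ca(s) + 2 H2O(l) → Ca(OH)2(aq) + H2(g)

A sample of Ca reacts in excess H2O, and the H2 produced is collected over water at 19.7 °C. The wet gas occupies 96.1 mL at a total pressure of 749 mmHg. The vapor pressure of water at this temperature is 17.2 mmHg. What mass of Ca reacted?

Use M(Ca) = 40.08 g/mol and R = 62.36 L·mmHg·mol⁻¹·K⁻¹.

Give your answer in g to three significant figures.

0.154 g

P(H2) = 749 − 17.2 = 731.8 mmHg
n(H2) = PV/RT = (731.8 × 0.09610) / (62.36 × 292.85) = 0.003851 mol
n(Ca) = (1/1) × 0.003851 = 0.003851 mol
m(Ca) = 0.003851 × 40.08 = 0.1543 g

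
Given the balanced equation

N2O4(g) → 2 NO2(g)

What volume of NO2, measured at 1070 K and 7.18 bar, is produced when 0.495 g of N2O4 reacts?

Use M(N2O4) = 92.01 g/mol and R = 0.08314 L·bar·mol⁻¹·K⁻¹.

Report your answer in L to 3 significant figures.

n(N2O4) = 0.4950 / 92.01 = 0.005380 mol
n(NO2) = (2/1) × 0.005380 = 0.01076 mol
V = nRT/P = 0.01076 × 0.08314 × 1070 / 7.18 = 0.1333 L

0.133 L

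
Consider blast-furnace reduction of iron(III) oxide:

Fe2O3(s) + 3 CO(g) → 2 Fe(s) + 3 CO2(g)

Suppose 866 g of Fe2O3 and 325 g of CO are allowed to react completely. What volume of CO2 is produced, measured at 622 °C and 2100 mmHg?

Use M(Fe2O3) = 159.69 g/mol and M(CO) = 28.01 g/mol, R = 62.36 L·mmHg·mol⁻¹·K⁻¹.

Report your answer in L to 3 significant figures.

308 L

n(Fe2O3) = 866 / 159.69 = 5.423 mol
n(CO) = 325 / 28.01 = 11.60 mol
For 5.423 mol Fe2O3, stoichiometry requires (3/1) × 5.423 = 16.27 mol CO; 11.60 mol is available, so CO is limiting.
n(CO2) = (3/3) × 11.60 = 11.60 mol
V(CO2) = nRT/P = 11.60 × 62.36 × 895.15 / 2100 = 308.3 L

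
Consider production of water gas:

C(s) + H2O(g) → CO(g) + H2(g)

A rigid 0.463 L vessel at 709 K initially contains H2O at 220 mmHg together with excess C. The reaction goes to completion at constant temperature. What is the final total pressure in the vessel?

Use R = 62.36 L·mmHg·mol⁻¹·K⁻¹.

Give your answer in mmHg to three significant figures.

440 mmHg

At constant T and V, P ∝ n(gas): 1 mol gas → 2 mol gas.
P_final = (2/1) × 220 = 440.0 mmHg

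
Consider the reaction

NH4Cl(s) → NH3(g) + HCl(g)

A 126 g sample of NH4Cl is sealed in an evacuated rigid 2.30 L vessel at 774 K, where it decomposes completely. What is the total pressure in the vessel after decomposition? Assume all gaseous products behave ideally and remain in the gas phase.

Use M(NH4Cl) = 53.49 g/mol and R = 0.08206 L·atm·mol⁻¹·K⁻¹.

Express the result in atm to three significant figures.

130 atm

n(NH4Cl) = 126 / 53.49 = 2.356 mol
n(gas produced) = (2/1) × 2.356 = 4.712 mol
P = nRT/V = 4.712 × 0.08206 × 774 / 2.30 = 130.1 atm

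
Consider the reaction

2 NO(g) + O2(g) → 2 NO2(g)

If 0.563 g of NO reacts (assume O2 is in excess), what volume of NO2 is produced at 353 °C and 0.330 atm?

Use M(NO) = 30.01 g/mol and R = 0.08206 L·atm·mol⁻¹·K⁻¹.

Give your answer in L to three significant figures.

2.92 L

n(NO) = 0.5630 / 30.01 = 0.01876 mol
n(NO2) = (2/2) × 0.01876 = 0.01876 mol
V = nRT/P = 0.01876 × 0.08206 × 626.15 / 0.330 = 2.921 L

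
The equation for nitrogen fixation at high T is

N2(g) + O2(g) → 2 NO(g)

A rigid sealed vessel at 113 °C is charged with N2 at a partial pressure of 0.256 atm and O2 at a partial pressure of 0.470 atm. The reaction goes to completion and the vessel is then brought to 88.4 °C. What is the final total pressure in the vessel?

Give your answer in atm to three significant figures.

At constant V, partial pressures at 113 °C are proportional to moles, so apply stoichiometry directly to pressures.
P(O2) required for 0.256 atm of N2 = (1/1) × 0.256 = 0.2560 atm; available 0.470 atm, so N2 is limiting.
P(O2) remaining = 0.470 − (1/1) × 0.256 = 0.2140 atm
P(gaseous products) = (2)/1 × 0.256 = 0.5120 atm
P_total at 113 °C = 0.2140 + 0.5120 = 0.7260 atm
Scaling to 88.4 °C: P = 0.7260 × 361.55/386.15 = 0.6797 atm

0.680 atm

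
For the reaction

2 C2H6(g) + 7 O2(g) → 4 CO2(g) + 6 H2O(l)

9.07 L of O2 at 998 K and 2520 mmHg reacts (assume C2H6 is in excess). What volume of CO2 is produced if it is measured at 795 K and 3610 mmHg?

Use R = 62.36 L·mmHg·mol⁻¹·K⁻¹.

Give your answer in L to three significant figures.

2.88 L

n(O2) = PV/RT = (2520 × 9.07) / (62.36 × 998) = 0.3673 mol
n(CO2) = (4/7) × 0.3673 = 0.2099 mol
V = nRT/P = 0.2099 × 62.36 × 795 / 3610 = 2.883 L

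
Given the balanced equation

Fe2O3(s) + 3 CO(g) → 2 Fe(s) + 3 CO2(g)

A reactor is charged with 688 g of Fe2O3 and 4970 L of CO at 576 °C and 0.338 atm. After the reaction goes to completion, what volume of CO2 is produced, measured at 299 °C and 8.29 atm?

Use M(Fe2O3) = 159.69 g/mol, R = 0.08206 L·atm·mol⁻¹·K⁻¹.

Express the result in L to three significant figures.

n(Fe2O3) = 688 / 159.69 = 4.308 mol
n(CO) = PV/RT = (0.338 × 4970) / (0.08206 × 849.15) = 24.11 mol
For 4.308 mol Fe2O3, stoichiometry requires (3/1) × 4.308 = 12.92 mol CO; 24.11 mol is available, so Fe2O3 is limiting.
n(CO2) = (3/1) × 4.308 = 12.92 mol
V(CO2) = nRT/P = 12.92 × 0.08206 × 572.15 / 8.29 = 73.17 L

73.2 L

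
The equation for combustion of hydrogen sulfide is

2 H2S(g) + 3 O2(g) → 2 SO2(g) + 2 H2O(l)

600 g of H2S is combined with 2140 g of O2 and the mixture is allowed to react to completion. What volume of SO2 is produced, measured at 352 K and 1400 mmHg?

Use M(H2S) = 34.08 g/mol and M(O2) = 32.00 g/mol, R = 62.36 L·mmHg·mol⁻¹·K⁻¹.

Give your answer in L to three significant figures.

n(H2S) = 600 / 34.08 = 17.61 mol
n(O2) = 2140 / 32.00 = 66.88 mol
For 17.61 mol H2S, stoichiometry requires (3/2) × 17.61 = 26.41 mol O2; 66.88 mol is available, so H2S is limiting.
n(SO2) = (2/2) × 17.61 = 17.61 mol
V(SO2) = nRT/P = 17.61 × 62.36 × 352 / 1400 = 276.1 L

276 L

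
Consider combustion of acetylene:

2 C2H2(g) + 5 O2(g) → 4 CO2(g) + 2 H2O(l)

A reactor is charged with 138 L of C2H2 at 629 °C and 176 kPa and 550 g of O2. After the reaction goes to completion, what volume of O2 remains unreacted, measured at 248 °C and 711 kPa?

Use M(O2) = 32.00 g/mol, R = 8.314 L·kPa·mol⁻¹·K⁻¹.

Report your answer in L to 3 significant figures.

55.4 L

n(C2H2) = PV/RT = (176 × 138) / (8.314 × 902.15) = 3.238 mol
n(O2) = 550 / 32.00 = 17.19 mol
For 3.238 mol C2H2, stoichiometry requires (5/2) × 3.238 = 8.095 mol O2; 17.19 mol is available, so C2H2 is limiting.
n(O2) consumed = (5/2) × 3.238 = 8.095 mol; remaining = 17.19 − 8.095 = 9.095 mol
V(O2) = nRT/P = 9.095 × 8.314 × 521.15 / 711 = 55.43 L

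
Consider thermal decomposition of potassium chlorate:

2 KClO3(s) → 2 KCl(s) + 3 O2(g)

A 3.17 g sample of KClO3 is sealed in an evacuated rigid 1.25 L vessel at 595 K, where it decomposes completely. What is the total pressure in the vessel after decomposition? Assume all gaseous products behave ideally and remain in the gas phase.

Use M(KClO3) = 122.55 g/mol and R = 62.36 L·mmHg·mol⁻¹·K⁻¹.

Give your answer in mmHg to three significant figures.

n(KClO3) = 3.17 / 122.55 = 0.02587 mol
n(gas produced) = (3/2) × 0.02587 = 0.03880 mol
P = nRT/V = 0.03880 × 62.36 × 595 / 1.25 = 1152 mmHg

1150 mmHg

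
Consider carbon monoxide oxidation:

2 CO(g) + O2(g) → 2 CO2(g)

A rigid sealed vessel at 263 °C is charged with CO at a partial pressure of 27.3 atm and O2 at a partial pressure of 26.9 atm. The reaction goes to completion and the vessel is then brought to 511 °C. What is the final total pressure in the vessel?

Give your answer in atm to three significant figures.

59.3 atm

Because the vessel is rigid and T is held at 263 °C, work the stoichiometry in partial pressures (P_i = n_iRT/V).
P(O2) required for 27.3 atm of CO = (1/2) × 27.3 = 13.65 atm; available 26.9 atm, so CO is limiting.
P(O2) remaining = 26.9 − (1/2) × 27.3 = 13.25 atm
P(gaseous products) = (2)/2 × 27.3 = 27.30 atm
P_total at 263 °C = 13.25 + 27.30 = 40.55 atm
Scaling to 511 °C: P = 40.55 × 784.15/536.15 = 59.31 atm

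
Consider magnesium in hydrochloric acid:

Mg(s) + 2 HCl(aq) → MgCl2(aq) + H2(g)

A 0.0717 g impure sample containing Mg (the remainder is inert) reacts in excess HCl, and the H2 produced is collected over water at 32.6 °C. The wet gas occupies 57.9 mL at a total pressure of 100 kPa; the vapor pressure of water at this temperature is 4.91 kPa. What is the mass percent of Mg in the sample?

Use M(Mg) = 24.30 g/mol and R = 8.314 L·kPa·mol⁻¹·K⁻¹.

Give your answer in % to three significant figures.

P(H2) = 100 − 4.91 = 95.09 kPa
n(H2) = PV/RT = (95.09 × 0.05790) / (8.314 × 305.75) = 0.002166 mol
n(Mg) = (1/1) × 0.002166 = 0.002166 mol
m(Mg) = 0.002166 × 24.30 = 0.05263 g
%Mg = 0.05263 / 0.0717 × 100 = 73.40%

73.4 %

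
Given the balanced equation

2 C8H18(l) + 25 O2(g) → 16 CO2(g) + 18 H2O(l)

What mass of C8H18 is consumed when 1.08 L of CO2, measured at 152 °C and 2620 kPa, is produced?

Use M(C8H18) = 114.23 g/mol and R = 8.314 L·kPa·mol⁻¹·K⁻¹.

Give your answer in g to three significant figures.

11.4 g

n(CO2) = PV/RT = (2620 × 1.08) / (8.314 × 425.15) = 0.8005 mol
n(C8H18) = (2/16) × 0.8005 = 0.1001 mol
m(C8H18) = 0.1001 × 114.23 = 11.43 g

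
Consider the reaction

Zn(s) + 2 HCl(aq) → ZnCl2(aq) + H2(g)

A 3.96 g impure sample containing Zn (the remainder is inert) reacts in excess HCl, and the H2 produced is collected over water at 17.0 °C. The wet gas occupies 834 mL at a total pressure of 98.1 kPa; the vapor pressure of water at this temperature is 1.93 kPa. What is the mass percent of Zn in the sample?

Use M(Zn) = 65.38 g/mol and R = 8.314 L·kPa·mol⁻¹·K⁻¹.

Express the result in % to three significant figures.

54.9 %

P(H2) = 98.1 − 1.93 = 96.17 kPa
n(H2) = PV/RT = (96.17 × 0.8340) / (8.314 × 290.15) = 0.03325 mol
n(Zn) = (1/1) × 0.03325 = 0.03325 mol
m(Zn) = 0.03325 × 65.38 = 2.174 g
%Zn = 2.174 / 3.96 × 100 = 54.90%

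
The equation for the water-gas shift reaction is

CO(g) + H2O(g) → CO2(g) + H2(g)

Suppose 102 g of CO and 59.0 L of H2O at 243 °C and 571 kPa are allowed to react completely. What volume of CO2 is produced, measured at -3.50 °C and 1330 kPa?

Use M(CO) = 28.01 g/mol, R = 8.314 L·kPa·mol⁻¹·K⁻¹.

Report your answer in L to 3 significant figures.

6.14 L

n(CO) = 102 / 28.01 = 3.642 mol
n(H2O) = PV/RT = (571 × 59.0) / (8.314 × 516.15) = 7.851 mol
For 3.642 mol CO, stoichiometry requires (1/1) × 3.642 = 3.642 mol H2O; 7.851 mol is available, so CO is limiting.
n(CO2) = (1/1) × 3.642 = 3.642 mol
V(CO2) = nRT/P = 3.642 × 8.314 × 269.65 / 1330 = 6.139 L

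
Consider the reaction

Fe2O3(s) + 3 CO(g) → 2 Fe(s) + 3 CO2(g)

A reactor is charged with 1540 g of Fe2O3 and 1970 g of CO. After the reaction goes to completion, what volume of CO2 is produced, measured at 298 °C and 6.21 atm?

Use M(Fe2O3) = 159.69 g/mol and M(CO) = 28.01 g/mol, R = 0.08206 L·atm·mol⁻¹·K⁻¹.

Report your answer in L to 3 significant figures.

n(Fe2O3) = 1540 / 159.69 = 9.644 mol
n(CO) = 1970 / 28.01 = 70.33 mol
For 9.644 mol Fe2O3, stoichiometry requires (3/1) × 9.644 = 28.93 mol CO; 70.33 mol is available, so Fe2O3 is limiting.
n(CO2) = (3/1) × 9.644 = 28.93 mol
V(CO2) = nRT/P = 28.93 × 0.08206 × 571.15 / 6.21 = 218.3 L

218 L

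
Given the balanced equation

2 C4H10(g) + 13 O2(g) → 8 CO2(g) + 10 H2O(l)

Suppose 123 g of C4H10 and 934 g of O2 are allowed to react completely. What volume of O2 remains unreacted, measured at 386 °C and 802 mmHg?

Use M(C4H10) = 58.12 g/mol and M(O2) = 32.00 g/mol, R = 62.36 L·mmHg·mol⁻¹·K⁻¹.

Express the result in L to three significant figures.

n(C4H10) = 123 / 58.12 = 2.116 mol
n(O2) = 934 / 32.00 = 29.19 mol
For 2.116 mol C4H10, stoichiometry requires (13/2) × 2.116 = 13.75 mol O2; 29.19 mol is available, so C4H10 is limiting.
n(O2) consumed = (13/2) × 2.116 = 13.75 mol; remaining = 29.19 − 13.75 = 15.44 mol
V(O2) = nRT/P = 15.44 × 62.36 × 659.15 / 802 = 791.3 L

791 L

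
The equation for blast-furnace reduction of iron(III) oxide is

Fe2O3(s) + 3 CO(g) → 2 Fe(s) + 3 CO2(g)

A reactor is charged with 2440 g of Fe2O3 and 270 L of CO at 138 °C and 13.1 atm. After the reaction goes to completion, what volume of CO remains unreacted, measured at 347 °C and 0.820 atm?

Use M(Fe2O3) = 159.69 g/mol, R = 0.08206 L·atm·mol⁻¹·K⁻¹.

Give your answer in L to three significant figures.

n(Fe2O3) = 2440 / 159.69 = 15.28 mol
n(CO) = PV/RT = (13.1 × 270) / (0.08206 × 411.15) = 104.8 mol
For 15.28 mol Fe2O3, stoichiometry requires (3/1) × 15.28 = 45.84 mol CO; 104.8 mol is available, so Fe2O3 is limiting.
n(CO) consumed = (3/1) × 15.28 = 45.84 mol; remaining = 104.8 − 45.84 = 58.96 mol
V(CO) = nRT/P = 58.96 × 0.08206 × 620.15 / 0.820 = 3659 L

3660 L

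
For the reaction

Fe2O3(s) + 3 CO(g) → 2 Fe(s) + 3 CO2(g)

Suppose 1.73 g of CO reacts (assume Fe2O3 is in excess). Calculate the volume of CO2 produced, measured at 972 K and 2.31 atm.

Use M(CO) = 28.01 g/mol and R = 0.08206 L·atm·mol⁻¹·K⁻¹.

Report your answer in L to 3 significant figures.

2.13 L

n(CO) = 1.730 / 28.01 = 0.06176 mol
n(CO2) = (3/3) × 0.06176 = 0.06176 mol
V = nRT/P = 0.06176 × 0.08206 × 972 / 2.31 = 2.133 L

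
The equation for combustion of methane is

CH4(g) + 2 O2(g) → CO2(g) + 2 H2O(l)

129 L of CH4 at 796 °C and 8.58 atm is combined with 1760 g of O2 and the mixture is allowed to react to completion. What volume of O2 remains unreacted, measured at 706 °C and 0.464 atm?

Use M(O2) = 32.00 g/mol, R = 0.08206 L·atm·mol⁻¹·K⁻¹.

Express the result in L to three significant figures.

n(CH4) = PV/RT = (8.58 × 129) / (0.08206 × 1069.15) = 12.62 mol
n(O2) = 1760 / 32.00 = 55.00 mol
For 12.62 mol CH4, stoichiometry requires (2/1) × 12.62 = 25.24 mol O2; 55.00 mol is available, so CH4 is limiting.
n(O2) consumed = (2/1) × 12.62 = 25.24 mol; remaining = 55.00 − 25.24 = 29.76 mol
V(O2) = nRT/P = 29.76 × 0.08206 × 979.15 / 0.464 = 5153 L

5150 L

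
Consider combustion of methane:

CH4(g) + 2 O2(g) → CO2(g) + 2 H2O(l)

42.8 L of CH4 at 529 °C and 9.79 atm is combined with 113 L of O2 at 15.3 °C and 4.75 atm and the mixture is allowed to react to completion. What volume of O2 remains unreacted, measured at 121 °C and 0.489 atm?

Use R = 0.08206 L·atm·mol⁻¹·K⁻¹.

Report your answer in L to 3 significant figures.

658 L

n(CH4) = PV/RT = (9.79 × 42.8) / (0.08206 × 802.15) = 6.366 mol
n(O2) = PV/RT = (4.75 × 113) / (0.08206 × 288.45) = 22.68 mol
For 6.366 mol CH4, stoichiometry requires (2/1) × 6.366 = 12.73 mol O2; 22.68 mol is available, so CH4 is limiting.
n(O2) consumed = (2/1) × 6.366 = 12.73 mol; remaining = 22.68 − 12.73 = 9.950 mol
V(O2) = nRT/P = 9.950 × 0.08206 × 394.15 / 0.489 = 658.1 L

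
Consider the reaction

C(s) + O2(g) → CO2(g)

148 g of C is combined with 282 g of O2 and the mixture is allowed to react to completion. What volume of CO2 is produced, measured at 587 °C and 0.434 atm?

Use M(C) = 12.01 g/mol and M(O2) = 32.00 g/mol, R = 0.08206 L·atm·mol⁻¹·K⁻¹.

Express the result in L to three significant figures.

n(C) = 148 / 12.01 = 12.32 mol
n(O2) = 282 / 32.00 = 8.812 mol
For 12.32 mol C, stoichiometry requires (1/1) × 12.32 = 12.32 mol O2; 8.812 mol is available, so O2 is limiting.
n(CO2) = (1/1) × 8.812 = 8.812 mol
V(CO2) = nRT/P = 8.812 × 0.08206 × 860.15 / 0.434 = 1433 L

1430 L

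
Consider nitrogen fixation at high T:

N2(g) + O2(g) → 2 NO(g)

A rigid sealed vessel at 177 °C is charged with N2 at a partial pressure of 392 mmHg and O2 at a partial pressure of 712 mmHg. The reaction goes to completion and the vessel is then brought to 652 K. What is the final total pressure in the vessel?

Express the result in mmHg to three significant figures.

1600 mmHg

With V and T fixed, P_i ∝ n_i, so the mole ratios apply directly to partial pressures at 177 °C.
P(O2) required for 392 mmHg of N2 = (1/1) × 392 = 392.0 mmHg; available 712 mmHg, so N2 is limiting.
P(O2) remaining = 712 − (1/1) × 392 = 320.0 mmHg
P(gaseous products) = (2)/1 × 392 = 784.0 mmHg
P_total at 177 °C = 320.0 + 784.0 = 1104 mmHg
Scaling to 652 K: P = 1104 × 652/450.15 = 1599 mmHg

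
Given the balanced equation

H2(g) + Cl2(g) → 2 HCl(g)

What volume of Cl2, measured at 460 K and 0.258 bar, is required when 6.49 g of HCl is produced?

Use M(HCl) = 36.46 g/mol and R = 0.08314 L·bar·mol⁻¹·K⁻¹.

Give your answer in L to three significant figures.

13.2 L

n(HCl) = 6.490 / 36.46 = 0.1780 mol
n(Cl2) = (1/2) × 0.1780 = 0.08900 mol
V = nRT/P = 0.08900 × 0.08314 × 460 / 0.258 = 13.19 L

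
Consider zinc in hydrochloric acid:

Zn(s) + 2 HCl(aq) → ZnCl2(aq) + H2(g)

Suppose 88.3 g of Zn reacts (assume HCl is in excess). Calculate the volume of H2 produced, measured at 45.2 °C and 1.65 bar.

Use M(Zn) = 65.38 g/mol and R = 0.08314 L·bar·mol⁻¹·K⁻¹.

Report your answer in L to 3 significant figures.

21.7 L

n(Zn) = 88.30 / 65.38 = 1.351 mol
n(H2) = (1/1) × 1.351 = 1.351 mol
V = nRT/P = 1.351 × 0.08314 × 318.35 / 1.65 = 21.67 L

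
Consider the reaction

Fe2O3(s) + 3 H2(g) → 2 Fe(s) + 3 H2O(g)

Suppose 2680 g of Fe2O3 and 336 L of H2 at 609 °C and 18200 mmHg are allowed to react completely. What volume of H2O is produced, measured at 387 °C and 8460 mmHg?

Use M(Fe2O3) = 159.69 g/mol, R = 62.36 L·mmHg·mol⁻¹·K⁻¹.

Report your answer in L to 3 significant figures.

245 L

n(Fe2O3) = 2680 / 159.69 = 16.78 mol
n(H2) = PV/RT = (18200 × 336) / (62.36 × 882.15) = 111.2 mol
For 16.78 mol Fe2O3, stoichiometry requires (3/1) × 16.78 = 50.34 mol H2; 111.2 mol is available, so Fe2O3 is limiting.
n(H2O) = (3/1) × 16.78 = 50.34 mol
V(H2O) = nRT/P = 50.34 × 62.36 × 660.15 / 8460 = 245.0 L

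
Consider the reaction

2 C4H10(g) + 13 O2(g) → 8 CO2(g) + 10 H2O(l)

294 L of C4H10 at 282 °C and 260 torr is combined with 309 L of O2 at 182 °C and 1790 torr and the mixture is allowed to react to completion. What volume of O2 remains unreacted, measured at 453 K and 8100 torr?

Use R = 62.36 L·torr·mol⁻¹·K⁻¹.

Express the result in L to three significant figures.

17.9 L

n(C4H10) = PV/RT = (260 × 294) / (62.36 × 555.15) = 2.208 mol
n(O2) = PV/RT = (1790 × 309) / (62.36 × 455.15) = 19.49 mol
For 2.208 mol C4H10, stoichiometry requires (13/2) × 2.208 = 14.35 mol O2; 19.49 mol is available, so C4H10 is limiting.
n(O2) consumed = (13/2) × 2.208 = 14.35 mol; remaining = 19.49 − 14.35 = 5.140 mol
V(O2) = nRT/P = 5.140 × 62.36 × 453 / 8100 = 17.93 L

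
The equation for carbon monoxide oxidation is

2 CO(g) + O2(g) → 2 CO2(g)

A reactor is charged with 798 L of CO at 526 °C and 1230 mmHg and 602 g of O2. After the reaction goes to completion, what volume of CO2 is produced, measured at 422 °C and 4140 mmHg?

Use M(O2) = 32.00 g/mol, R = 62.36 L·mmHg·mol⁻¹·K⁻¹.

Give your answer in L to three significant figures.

206 L

n(CO) = PV/RT = (1230 × 798) / (62.36 × 799.15) = 19.70 mol
n(O2) = 602 / 32.00 = 18.81 mol
For 19.70 mol CO, stoichiometry requires (1/2) × 19.70 = 9.850 mol O2; 18.81 mol is available, so CO is limiting.
n(CO2) = (2/2) × 19.70 = 19.70 mol
V(CO2) = nRT/P = 19.70 × 62.36 × 695.15 / 4140 = 206.3 L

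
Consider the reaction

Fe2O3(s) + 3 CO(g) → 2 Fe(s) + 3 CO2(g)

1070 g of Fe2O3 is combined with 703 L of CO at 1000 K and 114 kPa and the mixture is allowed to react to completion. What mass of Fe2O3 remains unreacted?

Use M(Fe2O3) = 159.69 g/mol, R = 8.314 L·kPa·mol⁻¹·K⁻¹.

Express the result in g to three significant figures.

557 g

n(Fe2O3) = 1070 / 159.69 = 6.700 mol
n(CO) = PV/RT = (114 × 703) / (8.314 × 1000) = 9.639 mol
For 6.700 mol Fe2O3, stoichiometry requires (3/1) × 6.700 = 20.10 mol CO; 9.639 mol is available, so CO is limiting.
n(Fe2O3) consumed = (1/3) × 9.639 = 3.213 mol; remaining = 6.700 − 3.213 = 3.487 mol
m(Fe2O3) = 3.487 × 159.69 = 556.8 g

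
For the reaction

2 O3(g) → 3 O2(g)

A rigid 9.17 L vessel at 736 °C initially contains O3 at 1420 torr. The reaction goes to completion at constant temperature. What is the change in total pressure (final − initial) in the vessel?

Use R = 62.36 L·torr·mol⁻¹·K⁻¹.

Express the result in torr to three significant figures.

Since T and V are fixed, P_final/P_initial = n_final/n_initial = 3/2.
P_final = (3/2) × 1420 = 2130 torr; ΔP = 2130 − 1420 = 710.0 torr

710 torr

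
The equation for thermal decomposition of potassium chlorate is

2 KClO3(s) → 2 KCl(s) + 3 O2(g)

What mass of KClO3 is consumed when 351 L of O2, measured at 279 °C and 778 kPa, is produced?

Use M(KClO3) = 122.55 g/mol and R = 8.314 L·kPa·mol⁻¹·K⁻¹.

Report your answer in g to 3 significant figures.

n(O2) = PV/RT = (778 × 351) / (8.314 × 552.15) = 59.49 mol
n(KClO3) = (2/3) × 59.49 = 39.66 mol
m(KClO3) = 39.66 × 122.55 = 4860 g

4860 g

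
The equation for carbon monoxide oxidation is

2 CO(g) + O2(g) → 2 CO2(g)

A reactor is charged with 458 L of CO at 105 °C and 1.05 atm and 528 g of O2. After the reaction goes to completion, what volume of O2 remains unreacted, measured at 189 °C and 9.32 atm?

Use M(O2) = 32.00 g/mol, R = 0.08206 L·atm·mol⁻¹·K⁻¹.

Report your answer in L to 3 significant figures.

35.6 L

n(CO) = PV/RT = (1.05 × 458) / (0.08206 × 378.15) = 15.50 mol
n(O2) = 528 / 32.00 = 16.50 mol
For 15.50 mol CO, stoichiometry requires (1/2) × 15.50 = 7.750 mol O2; 16.50 mol is available, so CO is limiting.
n(O2) consumed = (1/2) × 15.50 = 7.750 mol; remaining = 16.50 − 7.750 = 8.750 mol
V(O2) = nRT/P = 8.750 × 0.08206 × 462.15 / 9.32 = 35.60 L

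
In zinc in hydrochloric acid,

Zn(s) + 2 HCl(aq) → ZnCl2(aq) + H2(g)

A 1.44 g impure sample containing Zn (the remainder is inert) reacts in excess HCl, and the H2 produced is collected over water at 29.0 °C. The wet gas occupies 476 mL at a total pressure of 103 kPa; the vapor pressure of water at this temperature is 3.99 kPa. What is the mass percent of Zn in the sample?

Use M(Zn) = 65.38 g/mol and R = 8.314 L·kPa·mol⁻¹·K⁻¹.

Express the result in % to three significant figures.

85.2 %

P(H2) = 103 − 3.99 = 99.01 kPa
n(H2) = PV/RT = (99.01 × 0.4760) / (8.314 × 302.15) = 0.01876 mol
n(Zn) = (1/1) × 0.01876 = 0.01876 mol
m(Zn) = 0.01876 × 65.38 = 1.227 g
%Zn = 1.227 / 1.44 × 100 = 85.21%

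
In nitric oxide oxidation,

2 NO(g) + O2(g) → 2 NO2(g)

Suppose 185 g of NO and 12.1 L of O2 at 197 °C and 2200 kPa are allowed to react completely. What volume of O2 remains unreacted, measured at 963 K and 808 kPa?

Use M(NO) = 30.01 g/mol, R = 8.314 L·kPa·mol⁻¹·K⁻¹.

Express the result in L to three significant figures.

36.9 L

n(NO) = 185 / 30.01 = 6.165 mol
n(O2) = PV/RT = (2200 × 12.1) / (8.314 × 470.15) = 6.810 mol
For 6.165 mol NO, stoichiometry requires (1/2) × 6.165 = 3.083 mol O2; 6.810 mol is available, so NO is limiting.
n(O2) consumed = (1/2) × 6.165 = 3.083 mol; remaining = 6.810 − 3.083 = 3.727 mol
V(O2) = nRT/P = 3.727 × 8.314 × 963 / 808 = 36.93 L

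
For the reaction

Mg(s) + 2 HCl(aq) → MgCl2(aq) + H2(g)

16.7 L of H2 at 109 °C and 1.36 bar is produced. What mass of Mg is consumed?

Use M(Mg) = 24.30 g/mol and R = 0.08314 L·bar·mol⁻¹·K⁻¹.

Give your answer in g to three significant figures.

n(H2) = PV/RT = (1.36 × 16.7) / (0.08314 × 382.15) = 0.7148 mol
n(Mg) = (1/1) × 0.7148 = 0.7148 mol
m(Mg) = 0.7148 × 24.30 = 17.37 g

17.4 g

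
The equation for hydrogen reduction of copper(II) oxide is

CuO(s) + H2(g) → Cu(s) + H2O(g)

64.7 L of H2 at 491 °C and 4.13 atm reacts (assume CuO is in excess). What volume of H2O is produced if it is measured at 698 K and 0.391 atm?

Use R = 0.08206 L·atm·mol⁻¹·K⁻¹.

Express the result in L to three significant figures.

n(H2) = PV/RT = (4.13 × 64.7) / (0.08206 × 764.15) = 4.261 mol
n(H2O) = (1/1) × 4.261 = 4.261 mol
V = nRT/P = 4.261 × 0.08206 × 698 / 0.391 = 624.2 L

624 L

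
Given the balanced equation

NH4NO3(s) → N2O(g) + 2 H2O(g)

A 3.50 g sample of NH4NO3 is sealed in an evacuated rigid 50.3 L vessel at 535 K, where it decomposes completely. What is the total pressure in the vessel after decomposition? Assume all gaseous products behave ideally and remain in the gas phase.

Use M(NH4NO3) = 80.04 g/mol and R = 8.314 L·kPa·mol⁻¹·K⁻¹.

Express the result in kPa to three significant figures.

n(NH4NO3) = 3.50 / 80.04 = 0.04373 mol
n(gas produced) = (3/1) × 0.04373 = 0.1312 mol
P = nRT/V = 0.1312 × 8.314 × 535 / 50.3 = 11.60 kPa

11.6 kPa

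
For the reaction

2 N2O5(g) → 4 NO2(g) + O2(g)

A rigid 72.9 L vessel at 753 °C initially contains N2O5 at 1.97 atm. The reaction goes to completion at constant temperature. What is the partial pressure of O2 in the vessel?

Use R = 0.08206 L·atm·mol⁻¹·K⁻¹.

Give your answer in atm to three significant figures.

n(N2O5)₀ = PV/RT = (1.97 × 72.9) / (0.08206 × 1026.15) = 1.705 mol
n(O2) = (1/2) × 1.705 = 0.8525 mol
P(O2) = nRT/V = 0.8525 × 0.08206 × 1026.15 / 72.9 = 0.9847 atm

0.985 atm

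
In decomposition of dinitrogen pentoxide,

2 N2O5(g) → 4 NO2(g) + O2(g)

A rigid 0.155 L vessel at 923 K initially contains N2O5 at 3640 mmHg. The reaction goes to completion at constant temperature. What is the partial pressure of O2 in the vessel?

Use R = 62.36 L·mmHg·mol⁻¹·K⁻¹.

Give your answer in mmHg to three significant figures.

n(N2O5)₀ = PV/RT = (3640 × 0.155) / (62.36 × 923) = 0.009802 mol
n(O2) = (1/2) × 0.009802 = 0.004901 mol
P(O2) = nRT/V = 0.004901 × 62.36 × 923 / 0.155 = 1820 mmHg

1820 mmHg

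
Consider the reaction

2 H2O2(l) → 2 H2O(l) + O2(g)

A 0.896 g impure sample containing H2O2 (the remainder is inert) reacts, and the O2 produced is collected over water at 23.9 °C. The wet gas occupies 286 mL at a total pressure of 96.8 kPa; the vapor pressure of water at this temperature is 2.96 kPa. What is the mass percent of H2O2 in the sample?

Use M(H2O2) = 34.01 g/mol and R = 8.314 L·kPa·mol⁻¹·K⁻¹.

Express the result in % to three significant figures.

P(O2) = 96.8 − 2.96 = 93.84 kPa
n(O2) = PV/RT = (93.84 × 0.2860) / (8.314 × 297.05) = 0.01087 mol
n(H2O2) = (2/1) × 0.01087 = 0.02174 mol
m(H2O2) = 0.02174 × 34.01 = 0.7394 g
%H2O2 = 0.7394 / 0.896 × 100 = 82.52%

82.5 %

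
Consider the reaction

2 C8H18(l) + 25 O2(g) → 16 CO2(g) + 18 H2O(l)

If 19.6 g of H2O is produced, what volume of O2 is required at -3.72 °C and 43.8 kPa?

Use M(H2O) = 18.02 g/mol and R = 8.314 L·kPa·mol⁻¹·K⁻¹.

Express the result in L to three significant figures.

77.3 L

n(H2O) = 19.60 / 18.02 = 1.088 mol
n(O2) = (25/18) × 1.088 = 1.511 mol
V = nRT/P = 1.511 × 8.314 × 269.43 / 43.8 = 77.28 L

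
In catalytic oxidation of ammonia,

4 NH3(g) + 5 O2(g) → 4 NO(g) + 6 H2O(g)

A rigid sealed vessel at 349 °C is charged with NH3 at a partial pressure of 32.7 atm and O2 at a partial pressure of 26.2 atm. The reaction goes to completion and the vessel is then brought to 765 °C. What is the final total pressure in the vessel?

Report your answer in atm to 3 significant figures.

107 atm

With V and T fixed, P_i ∝ n_i, so the mole ratios apply directly to partial pressures at 349 °C.
P(O2) required for 32.7 atm of NH3 = (5/4) × 32.7 = 40.88 atm; available 26.2 atm, so O2 is limiting.
P(NH3) remaining = 32.7 − (4/5) × 26.2 = 11.74 atm
P(gaseous products) = (4+6)/5 × 26.2 = 52.40 atm
P_total at 349 °C = 11.74 + 52.40 = 64.14 atm
Scaling to 765 °C: P = 64.14 × 1038.15/622.15 = 107.0 atm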